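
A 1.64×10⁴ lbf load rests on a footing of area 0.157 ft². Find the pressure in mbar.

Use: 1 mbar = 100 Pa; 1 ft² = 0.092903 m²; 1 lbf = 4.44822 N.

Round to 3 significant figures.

5.00×10⁴ mbar

1.64×10⁴ lbf × 4.44822 → 72950.8 N
0.157 ft² × 0.092903 → 0.0145858 m²
P = F / A = 72950.8 N / 0.0145858 m² = 5.00149×10⁶ Pa
5.00149×10⁶ Pa ÷ (100 Pa/mbar) = 50014.9 mbar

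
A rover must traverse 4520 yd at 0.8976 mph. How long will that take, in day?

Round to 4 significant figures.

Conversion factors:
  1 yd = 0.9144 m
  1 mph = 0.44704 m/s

4520 yd × 0.9144 = 4133.09 m
0.8976 mph × 0.44704 = 0.401263 m/s
t = d / v = 4133.09 m / 0.401263 m/s = 10300.2 s
10300.2 s ÷ (86400 s/day) = 0.119215 day

0.1192 day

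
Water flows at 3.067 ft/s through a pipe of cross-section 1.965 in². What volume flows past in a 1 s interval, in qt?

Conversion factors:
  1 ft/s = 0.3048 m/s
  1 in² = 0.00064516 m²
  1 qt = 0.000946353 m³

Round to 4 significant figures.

3.067 ft/s × 0.3048 → 0.934822 m/s
1.965 in² × 0.00064516 → 0.00126774 m²
V = v × A × t = 0.934822 m/s × 0.00126774 m² × 1 s = 0.00118511 m³
0.00118511 m³ ÷ (0.000946353 m³/qt) = 1.25229 qt

1.252 qt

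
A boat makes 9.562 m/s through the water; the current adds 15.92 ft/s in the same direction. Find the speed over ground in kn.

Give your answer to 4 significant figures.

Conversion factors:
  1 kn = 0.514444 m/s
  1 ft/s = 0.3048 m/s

9.562 m/s (already m/s)
15.92 ft/s × 0.3048 = 4.85242 m/s
Total: 9.562 + 4.85242 = 14.4144 m/s
In kn: 14.4144 / 0.514444 = 28.0194 kn

28.02 kn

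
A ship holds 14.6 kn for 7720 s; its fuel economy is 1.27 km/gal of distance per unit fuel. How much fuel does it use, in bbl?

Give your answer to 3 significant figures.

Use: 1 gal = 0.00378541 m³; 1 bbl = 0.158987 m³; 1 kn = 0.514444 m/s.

1.09 bbl

14.6 kn → 7.51088 m/s
d = v × t = 7.51088 × 7720 = 57984 m
1.27 km/gal → 335499 m/m³
V = d / (distance per unit fuel) = 57984 / 335499 = 0.172829 m³
In bbl: 0.172829 / 0.158987 = 1.08706 bbl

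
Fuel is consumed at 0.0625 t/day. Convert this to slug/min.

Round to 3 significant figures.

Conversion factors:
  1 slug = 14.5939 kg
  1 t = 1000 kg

0.00297 slug/min

0.0625 t/day × 1000 kg/t ÷ 86400 s/day = 7.2338×10⁻⁴ kg/s
7.2338×10⁻⁴ kg/s ÷ 14.5939 kg/slug × 60 s/min = 0.00297404 slug/min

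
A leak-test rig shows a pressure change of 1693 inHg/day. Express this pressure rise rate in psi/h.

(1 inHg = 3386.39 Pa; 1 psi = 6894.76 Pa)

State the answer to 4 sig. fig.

34.65 psi/h

1693 inHg/day × 3386.39 Pa/inHg ÷ 86400 s/day = 66.356 Pa/s
66.356 Pa/s ÷ 6894.76 Pa/psi × 3600 s/h = 34.6468 psi/h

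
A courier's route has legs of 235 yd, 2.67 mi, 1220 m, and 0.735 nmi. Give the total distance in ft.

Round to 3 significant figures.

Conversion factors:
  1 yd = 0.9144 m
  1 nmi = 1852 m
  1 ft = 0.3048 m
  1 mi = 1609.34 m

235 yd × 0.9144 = 214.884 m
2.67 mi × 1609.34 = 4296.94 m
1220 m (already m)
0.735 nmi × 1852 = 1361.22 m
Total: 214.884 + 4296.94 + 1220 + 1361.22 = 7093.04 m
In ft: 7093.04 / 0.3048 = 23271.1 ft

2.33×10⁴ ft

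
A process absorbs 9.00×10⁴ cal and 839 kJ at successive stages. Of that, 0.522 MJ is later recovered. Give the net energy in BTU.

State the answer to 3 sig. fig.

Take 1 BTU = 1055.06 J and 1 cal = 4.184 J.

657 BTU

9.00×10⁴ cal × 4.184 = 376560 J
839 kJ × 1000 = 839000 J
0.522 MJ × 1000000 = 522000 J
Sum: 376560 + 839000 − 522000 = 693560 J
In BTU: 693560 / 1055.06 = 657.365 BTU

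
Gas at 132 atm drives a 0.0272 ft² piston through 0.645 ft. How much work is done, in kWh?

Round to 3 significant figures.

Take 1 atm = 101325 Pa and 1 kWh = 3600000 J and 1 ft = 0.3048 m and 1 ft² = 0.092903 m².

132 atm → 1.33749×10⁷ Pa
0.0272 ft² → 0.00252696 m²
F = P × A = 1.33749×10⁷ × 0.00252696 = 33797.8 N
0.645 ft → 0.196596 m
W = F × d = 33797.8 × 0.196596 = 6644.51 J
In kWh: 6644.51 / 3600000 = 0.0018457 kWh

0.00185 kWh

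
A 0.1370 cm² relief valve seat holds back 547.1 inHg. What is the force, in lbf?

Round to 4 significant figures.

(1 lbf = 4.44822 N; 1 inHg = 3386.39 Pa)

5.706 lbf

547.1 inHg × 3386.39 → 1.85269×10⁶ Pa
0.1370 cm² × 0.0001 → 1.37×10⁻⁵ m²
F = P × A = 1.85269×10⁶ Pa × 1.37×10⁻⁵ m² = 25.3819 N
25.3819 N ÷ (4.44822 N/lbf) = 5.70608 lbf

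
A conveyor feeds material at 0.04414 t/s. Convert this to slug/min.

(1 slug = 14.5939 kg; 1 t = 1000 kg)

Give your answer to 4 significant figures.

181.5 slug/min

0.04414 t/s × 1000 kg/t = 44.14 kg/s
44.14 kg/s ÷ 14.5939 kg/slug × 60 s/min = 181.473 slug/min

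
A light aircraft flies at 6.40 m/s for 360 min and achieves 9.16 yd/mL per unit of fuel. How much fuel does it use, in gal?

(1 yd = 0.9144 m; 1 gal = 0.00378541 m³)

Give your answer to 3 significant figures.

360 min → 21600 s
d = v × t = 6.4 × 21600 = 138240 m
9.16 yd/mL → 8.3759×10⁶ m/m³
V = d / (distance per unit fuel) = 138240 / 8.3759×10⁶ = 0.0165045 m³
In gal: 0.0165045 / 0.00378541 = 4.36003 gal

4.36 gal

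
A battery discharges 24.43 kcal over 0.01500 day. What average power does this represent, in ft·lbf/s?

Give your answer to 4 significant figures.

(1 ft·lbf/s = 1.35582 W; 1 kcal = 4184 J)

24.43 kcal × 4184 → 102215 J
0.01500 day × 86400 → 1296 s
P = E / t = 102215 J / 1296 s = 78.8696 W
78.8696 W ÷ (1.35582 W/ft·lbf/s) = 58.1711 ft·lbf/s

58.17 ft·lbf/s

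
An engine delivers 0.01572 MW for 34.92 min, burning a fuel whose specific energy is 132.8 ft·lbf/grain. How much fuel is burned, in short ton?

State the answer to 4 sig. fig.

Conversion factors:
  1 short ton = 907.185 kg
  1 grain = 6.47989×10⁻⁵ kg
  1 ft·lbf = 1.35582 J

0.01572 MW → 15720 W
34.92 min → 2095.2 s
E = P × t = 15720 × 2095.2 = 3.29365×10⁷ J
132.8 ft·lbf/grain → 2.77864×10⁶ J/kg
m = E / e_s = 3.29365×10⁷ / 2.77864×10⁶ = 11.8535 kg
In short ton: 11.8535 / 907.185 = 0.0130662 short ton

0.01307 short ton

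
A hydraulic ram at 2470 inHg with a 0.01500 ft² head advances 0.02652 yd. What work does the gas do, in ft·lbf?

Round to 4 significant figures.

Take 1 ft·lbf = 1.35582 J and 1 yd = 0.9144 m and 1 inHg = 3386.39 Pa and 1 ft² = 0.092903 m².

208.5 ft·lbf

2470 inHg → 8.36438×10⁶ Pa
0.01500 ft² → 0.00139354 m²
F = P × A = 8.36438×10⁶ × 0.00139354 = 11656.1 N
0.02652 yd → 0.0242499 m
W = F × d = 11656.1 × 0.0242499 = 282.659 J
In ft·lbf: 282.659 / 1.35582 = 208.478 ft·lbf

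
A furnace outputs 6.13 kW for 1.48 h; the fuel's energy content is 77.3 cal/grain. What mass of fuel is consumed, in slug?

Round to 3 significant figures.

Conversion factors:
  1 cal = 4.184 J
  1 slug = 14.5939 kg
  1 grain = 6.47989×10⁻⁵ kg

0.448 slug

6.13 kW → 6130 W
1.48 h → 5328 s
E = P × t = 6130 × 5328 = 3.26606×10⁷ J
77.3 cal/grain → 4.99118×10⁶ J/kg
m = E / e_s = 3.26606×10⁷ / 4.99118×10⁶ = 6.54366 kg
In slug: 6.54366 / 14.5939 = 0.448383 slug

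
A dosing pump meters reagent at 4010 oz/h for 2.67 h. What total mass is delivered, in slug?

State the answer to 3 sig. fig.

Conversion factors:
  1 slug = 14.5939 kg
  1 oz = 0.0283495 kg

20.8 slug

4010 oz/h → 0.0315782 kg/s
2.67 h → 9612 s
m = ṁ × t = 0.0315782 × 9612 = 303.53 kg
In slug: 303.53 / 14.5939 = 20.7984 slug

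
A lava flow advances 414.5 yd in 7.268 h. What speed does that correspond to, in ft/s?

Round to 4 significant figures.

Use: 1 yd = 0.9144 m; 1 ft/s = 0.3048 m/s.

0.04753 ft/s

414.5 yd × 0.9144 = 379.019 m
7.268 h × 3600 = 26164.8 s
v = d / t = 379.019 m / 26164.8 s = 0.0144858 m/s
0.0144858 m/s ÷ (0.3048 m/s/ft/s) = 0.0475256 ft/s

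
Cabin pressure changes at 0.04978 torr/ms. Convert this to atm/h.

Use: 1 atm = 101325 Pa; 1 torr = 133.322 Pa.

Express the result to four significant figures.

0.04978 torr/ms × 133.322 Pa/torr ÷ 0.001 s/ms = 6636.77 Pa/s
6636.77 Pa/s ÷ 101325 Pa/atm × 3600 s/h = 235.799 atm/h

235.8 atm/h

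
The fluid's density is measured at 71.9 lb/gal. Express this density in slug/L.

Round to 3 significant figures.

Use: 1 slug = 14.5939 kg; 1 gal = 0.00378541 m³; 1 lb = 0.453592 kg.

71.9 lb/gal × 0.453592 kg/lb ÷ 0.00378541 m³/gal = 8615.52 kg/m³
8615.52 kg/m³ ÷ 14.5939 kg/slug × 0.001 m³/L = 0.590351 slug/L

0.590 slug/L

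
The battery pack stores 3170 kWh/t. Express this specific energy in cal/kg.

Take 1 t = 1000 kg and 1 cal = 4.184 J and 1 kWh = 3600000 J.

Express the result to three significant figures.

2.73×10⁶ cal/kg

3170 kWh/t × 3600000 J/kWh ÷ 1000 kg/t = 1.1412×10⁷ J/kg
1.1412×10⁷ J/kg ÷ 4.184 J/cal = 2.72753×10⁶ cal/kg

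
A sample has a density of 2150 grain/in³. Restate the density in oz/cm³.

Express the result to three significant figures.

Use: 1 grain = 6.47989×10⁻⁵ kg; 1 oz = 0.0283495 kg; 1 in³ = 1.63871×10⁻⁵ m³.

0.300 oz/cm³

2150 grain/in³ × 6.47989×10⁻⁵ kg/grain ÷ 1.63871×10⁻⁵ m³/in³ = 8501.67 kg/m³
8501.67 kg/m³ ÷ 0.0283495 kg/oz × 10⁻⁶ m³/cm³ = 0.299888 oz/cm³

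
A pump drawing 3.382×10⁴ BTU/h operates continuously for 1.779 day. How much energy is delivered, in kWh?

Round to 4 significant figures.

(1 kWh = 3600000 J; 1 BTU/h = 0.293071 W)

3.382×10⁴ BTU/h × 0.293071 → 9911.66 W
1.779 day × 86400 → 153706 s
E = P × t = 9911.66 W × 153706 s = 1.52348×10⁹ J
1.52348×10⁹ J ÷ (3600000 J/kWh) = 423.189 kWh

423.2 kWh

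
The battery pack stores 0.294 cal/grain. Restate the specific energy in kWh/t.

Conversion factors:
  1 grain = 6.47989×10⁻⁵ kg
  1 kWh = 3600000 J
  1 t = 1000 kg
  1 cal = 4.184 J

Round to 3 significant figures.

5.27 kWh/t

0.294 cal/grain × 4.184 J/cal ÷ 6.47989×10⁻⁵ kg/grain = 18983.3 J/kg
18983.3 J/kg ÷ 3600000 J/kWh × 1000 kg/t = 5.27314 kWh/t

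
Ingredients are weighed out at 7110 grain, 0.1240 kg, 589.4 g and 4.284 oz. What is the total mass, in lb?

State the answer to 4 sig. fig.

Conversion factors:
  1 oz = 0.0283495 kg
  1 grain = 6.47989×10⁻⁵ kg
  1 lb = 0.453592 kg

7110 grain × 6.47989×10⁻⁵ = 0.46072 kg
0.1240 kg (already kg)
589.4 g × 0.001 = 0.5894 kg
4.284 oz × 0.0283495 = 0.121449 kg
Sum: 0.46072 + 0.124 + 0.5894 + 0.121449 = 1.29557 kg
In lb: 1.29557 / 0.453592 = 2.85625 lb

2.856 lb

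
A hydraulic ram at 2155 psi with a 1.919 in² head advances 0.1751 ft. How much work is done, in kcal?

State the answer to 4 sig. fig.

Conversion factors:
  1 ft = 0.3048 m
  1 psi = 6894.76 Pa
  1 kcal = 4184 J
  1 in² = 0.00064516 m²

2155 psi → 1.48582×10⁷ Pa
1.919 in² → 0.00123806 m²
F = P × A = 1.48582×10⁷ × 0.00123806 = 18395.3 N
0.1751 ft → 0.0533705 m
W = F × d = 18395.3 × 0.0533705 = 981.766 J
In kcal: 981.766 / 4184 = 0.234648 kcal

0.2346 kcal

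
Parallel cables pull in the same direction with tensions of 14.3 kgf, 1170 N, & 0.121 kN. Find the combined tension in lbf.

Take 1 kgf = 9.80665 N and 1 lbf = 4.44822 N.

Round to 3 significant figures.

322 lbf

14.3 kgf × 9.80665 = 140.235 N
1170 N (already N)
0.121 kN × 1000 = 121 N
Sum: 140.235 + 1170 + 121 = 1431.24 N
In lbf: 1431.24 / 4.44822 = 321.756 lbf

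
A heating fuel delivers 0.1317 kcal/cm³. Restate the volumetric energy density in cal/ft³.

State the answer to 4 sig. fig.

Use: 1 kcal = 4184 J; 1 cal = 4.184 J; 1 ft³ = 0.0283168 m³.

0.1317 kcal/cm³ × 4184 J/kcal ÷ 10⁻⁶ m³/cm³ = 5.51033×10⁸ J/m³
5.51033×10⁸ J/m³ ÷ 4.184 J/cal × 0.0283168 m³/ft³ = 3.72932×10⁶ cal/ft³

3.729×10⁶ cal/ft³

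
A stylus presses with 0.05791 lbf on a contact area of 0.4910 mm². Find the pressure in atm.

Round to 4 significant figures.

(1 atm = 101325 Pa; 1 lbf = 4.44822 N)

5.178 atm

0.05791 lbf × 4.44822 → 0.257596 N
0.4910 mm² × 10⁻⁶ → 4.91×10⁻⁷ m²
P = F / A = 0.257596 N / 4.91×10⁻⁷ m² = 524635 Pa
524635 Pa ÷ (101325 Pa/atm) = 5.17774 atm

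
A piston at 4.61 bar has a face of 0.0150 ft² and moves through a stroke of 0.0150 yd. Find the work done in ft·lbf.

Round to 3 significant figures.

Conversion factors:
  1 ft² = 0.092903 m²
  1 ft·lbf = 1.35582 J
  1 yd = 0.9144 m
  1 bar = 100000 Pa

6.50 ft·lbf

4.61 bar → 461000 Pa
0.0150 ft² → 0.00139354 m²
F = P × A = 461000 × 0.00139354 = 642.422 N
0.0150 yd → 0.013716 m
W = F × d = 642.422 × 0.013716 = 8.81146 J
In ft·lbf: 8.81146 / 1.35582 = 6.49899 ft·lbf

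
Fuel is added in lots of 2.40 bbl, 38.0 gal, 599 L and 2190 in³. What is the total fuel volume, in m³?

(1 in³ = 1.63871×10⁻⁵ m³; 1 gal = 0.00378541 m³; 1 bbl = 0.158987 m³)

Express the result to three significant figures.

1.16 m³

2.40 bbl × 0.158987 = 0.381569 m³
38.0 gal × 0.00378541 = 0.143846 m³
599 L × 0.001 = 0.599 m³
2190 in³ × 1.63871×10⁻⁵ = 0.0358877 m³
Total: 0.381569 + 0.143846 + 0.599 + 0.0358877 = 1.1603 m³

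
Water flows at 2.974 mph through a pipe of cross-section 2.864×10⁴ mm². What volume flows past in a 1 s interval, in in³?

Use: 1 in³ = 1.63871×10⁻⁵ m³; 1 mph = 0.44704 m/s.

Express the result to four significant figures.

2324 in³

2.974 mph × 0.44704 → 1.3295 m/s
2.864×10⁴ mm² × 10⁻⁶ → 0.02864 m²
V = v × A × t = 1.3295 m/s × 0.02864 m² × 1 s = 0.0380769 m³
0.0380769 m³ ÷ (1.63871×10⁻⁵ m³/in³) = 2323.59 in³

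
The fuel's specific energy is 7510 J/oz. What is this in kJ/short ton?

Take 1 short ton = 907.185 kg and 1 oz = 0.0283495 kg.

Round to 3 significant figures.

2.40×10⁵ kJ/short ton

7510 J/oz ÷ 0.0283495 kg/oz = 264908 J/kg
264908 J/kg ÷ 1000 J/kJ × 907.185 kg/short ton = 240321 kJ/short ton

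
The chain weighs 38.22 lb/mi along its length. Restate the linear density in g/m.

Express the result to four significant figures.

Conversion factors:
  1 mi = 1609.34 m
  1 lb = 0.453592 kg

10.77 g/m

38.22 lb/mi × 0.453592 kg/lb ÷ 1609.34 m/mi = 0.0107723 kg/m
0.0107723 kg/m ÷ 0.001 kg/g = 10.7723 g/m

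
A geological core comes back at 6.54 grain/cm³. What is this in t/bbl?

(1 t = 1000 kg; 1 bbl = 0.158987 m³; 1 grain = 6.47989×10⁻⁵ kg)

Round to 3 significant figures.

6.54 grain/cm³ × 6.47989×10⁻⁵ kg/grain ÷ 10⁻⁶ m³/cm³ = 423.785 kg/m³
423.785 kg/m³ ÷ 1000 kg/t × 0.158987 m³/bbl = 0.0673763 t/bbl

0.0674 t/bbl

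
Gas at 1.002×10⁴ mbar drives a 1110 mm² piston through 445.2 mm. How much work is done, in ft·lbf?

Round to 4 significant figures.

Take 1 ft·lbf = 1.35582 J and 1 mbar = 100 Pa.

365.2 ft·lbf

1.002×10⁴ mbar → 1.002×10⁶ Pa
1110 mm² → 0.00111 m²
F = P × A = 1.002×10⁶ × 0.00111 = 1112.22 N
445.2 mm → 0.4452 m
W = F × d = 1112.22 × 0.4452 = 495.16 J
In ft·lbf: 495.16 / 1.35582 = 365.211 ft·lbf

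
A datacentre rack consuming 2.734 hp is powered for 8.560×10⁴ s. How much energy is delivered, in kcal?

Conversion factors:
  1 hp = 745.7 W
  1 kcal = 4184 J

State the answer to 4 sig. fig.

2.734 hp × 745.7 = 2038.74 W
E = P × t = 2038.74 W × 85600 s = 1.74516×10⁸ J
1.74516×10⁸ J ÷ (4184 J/kcal) = 41710.3 kcal

4.171×10⁴ kcal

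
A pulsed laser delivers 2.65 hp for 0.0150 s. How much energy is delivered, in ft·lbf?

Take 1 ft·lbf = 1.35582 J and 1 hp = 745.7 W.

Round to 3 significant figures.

2.65 hp × 745.7 → 1976.1 W
E = P × t = 1976.1 W × 0.015 s = 29.6415 J
29.6415 J ÷ (1.35582 J/ft·lbf) = 21.8624 ft·lbf

21.9 ft·lbf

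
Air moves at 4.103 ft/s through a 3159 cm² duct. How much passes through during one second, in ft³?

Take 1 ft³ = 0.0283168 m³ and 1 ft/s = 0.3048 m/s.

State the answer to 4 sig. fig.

4.103 ft/s × 0.3048 = 1.25059 m/s
3159 cm² × 0.0001 = 0.3159 m²
V = v × A × t = 1.25059 m/s × 0.3159 m² × 1 s = 0.395061 m³
0.395061 m³ ÷ (0.0283168 m³/ft³) = 13.9515 ft³

13.95 ft³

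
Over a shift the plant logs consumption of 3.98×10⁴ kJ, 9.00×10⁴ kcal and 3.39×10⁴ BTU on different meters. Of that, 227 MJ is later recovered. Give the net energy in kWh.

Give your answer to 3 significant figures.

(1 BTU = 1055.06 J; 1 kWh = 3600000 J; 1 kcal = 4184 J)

3.98×10⁴ kJ × 1000 = 3.98×10⁷ J
9.00×10⁴ kcal × 4184 = 3.7656×10⁸ J
3.39×10⁴ BTU × 1055.06 = 3.57665×10⁷ J
227 MJ × 1000000 = 2.27×10⁸ J
Net: 3.98×10⁷ + 3.7656×10⁸ + 3.57665×10⁷ − 2.27×10⁸ = 2.25126×10⁸ J
In kWh: 2.25126×10⁸ / 3600000 = 62.535 kWh

62.5 kWh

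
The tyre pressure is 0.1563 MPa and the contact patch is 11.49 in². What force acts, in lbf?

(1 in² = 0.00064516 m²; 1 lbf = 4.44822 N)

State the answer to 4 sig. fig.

0.1563 MPa × 1000000 = 156300 Pa
11.49 in² × 0.00064516 = 0.00741289 m²
F = P × A = 156300 Pa × 0.00741289 m² = 1158.63 N
1158.63 N ÷ (4.44822 N/lbf) = 260.47 lbf

260.5 lbf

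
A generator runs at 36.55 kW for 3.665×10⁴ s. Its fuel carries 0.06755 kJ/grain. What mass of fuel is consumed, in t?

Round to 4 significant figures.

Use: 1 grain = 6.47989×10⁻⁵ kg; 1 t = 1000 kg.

1.285 t

36.55 kW → 36550 W
E = P × t = 36550 × 36650 = 1.33956×10⁹ J
0.06755 kJ/grain → 1.04246×10⁶ J/kg
m = E / e_s = 1.33956×10⁹ / 1.04246×10⁶ = 1285 kg
In t: 1285 / 1000 = 1.285 t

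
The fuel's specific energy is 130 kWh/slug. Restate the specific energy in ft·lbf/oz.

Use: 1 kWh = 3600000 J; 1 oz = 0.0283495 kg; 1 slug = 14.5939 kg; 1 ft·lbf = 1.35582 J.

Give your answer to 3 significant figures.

130 kWh/slug × 3600000 J/kWh ÷ 14.5939 kg/slug = 3.20682×10⁷ J/kg
3.20682×10⁷ J/kg ÷ 1.35582 J/ft·lbf × 0.0283495 kg/oz = 670530 ft·lbf/oz

6.71×10⁵ ft·lbf/oz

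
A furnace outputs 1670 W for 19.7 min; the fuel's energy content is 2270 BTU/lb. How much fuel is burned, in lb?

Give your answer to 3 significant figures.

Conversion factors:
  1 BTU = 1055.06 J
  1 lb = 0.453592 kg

19.7 min → 1182 s
E = P × t = 1670 × 1182 = 1.97394×10⁶ J
2270 BTU/lb → 5.28005×10⁶ J/kg
m = E / e_s = 1.97394×10⁶ / 5.28005×10⁶ = 0.373849 kg
In lb: 0.373849 / 0.453592 = 0.824197 lb

0.824 lb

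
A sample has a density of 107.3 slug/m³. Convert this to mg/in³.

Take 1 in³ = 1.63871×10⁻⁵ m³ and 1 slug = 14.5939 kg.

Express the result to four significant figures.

107.3 slug/m³ × 14.5939 kg/slug = 1565.93 kg/m³
1565.93 kg/m³ ÷ 10⁻⁶ kg/mg × 1.63871×10⁻⁵ m³/in³ = 25661.1 mg/in³

2.566×10⁴ mg/in³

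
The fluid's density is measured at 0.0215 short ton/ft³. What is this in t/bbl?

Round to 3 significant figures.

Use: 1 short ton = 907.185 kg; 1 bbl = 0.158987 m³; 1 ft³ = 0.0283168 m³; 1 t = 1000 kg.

0.110 t/bbl

0.0215 short ton/ft³ × 907.185 kg/short ton ÷ 0.0283168 m³/ft³ = 688.795 kg/m³
688.795 kg/m³ ÷ 1000 kg/t × 0.158987 m³/bbl = 0.109509 t/bbl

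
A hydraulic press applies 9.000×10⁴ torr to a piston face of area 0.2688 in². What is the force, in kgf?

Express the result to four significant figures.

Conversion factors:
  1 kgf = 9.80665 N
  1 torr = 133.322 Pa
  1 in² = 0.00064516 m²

212.2 kgf

9.000×10⁴ torr × 133.322 = 1.1999×10⁷ Pa
0.2688 in² × 0.00064516 = 1.73419×10⁻⁴ m²
F = P × A = 1.1999×10⁷ Pa × 1.73419×10⁻⁴ m² = 2080.85 N
2080.85 N ÷ (9.80665 N/kgf) = 212.188 kgf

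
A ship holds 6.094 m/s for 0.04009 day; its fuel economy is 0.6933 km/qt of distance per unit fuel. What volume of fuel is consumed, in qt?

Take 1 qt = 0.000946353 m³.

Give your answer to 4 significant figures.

0.04009 day → 3463.78 s
d = v × t = 6.094 × 3463.78 = 21108.3 m
0.6933 km/qt → 732602 m/m³
V = d / (distance per unit fuel) = 21108.3 / 732602 = 0.0288128 m³
In qt: 0.0288128 / 0.000946353 = 30.4461 qt

30.45 qt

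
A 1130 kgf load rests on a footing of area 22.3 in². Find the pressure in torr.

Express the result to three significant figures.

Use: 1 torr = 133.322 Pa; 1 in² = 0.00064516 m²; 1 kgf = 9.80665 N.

1130 kgf × 9.80665 = 11081.5 N
22.3 in² × 0.00064516 = 0.0143871 m²
P = F / A = 11081.5 N / 0.0143871 m² = 770239 Pa
770239 Pa ÷ (133.322 Pa/torr) = 5777.28 torr

5780 torr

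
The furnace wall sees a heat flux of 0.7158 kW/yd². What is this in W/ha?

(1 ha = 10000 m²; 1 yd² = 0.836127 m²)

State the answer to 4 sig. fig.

8.561×10⁶ W/ha

0.7158 kW/yd² × 1000 W/kW ÷ 0.836127 m²/yd² = 856.09 W/m²
856.09 W/m² × 10000 m²/ha = 8.5609×10⁶ W/ha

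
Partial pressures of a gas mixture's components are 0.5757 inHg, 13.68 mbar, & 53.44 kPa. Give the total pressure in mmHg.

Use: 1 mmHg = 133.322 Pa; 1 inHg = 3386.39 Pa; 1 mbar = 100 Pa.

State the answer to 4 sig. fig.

0.5757 inHg × 3386.39 = 1949.54 Pa
13.68 mbar × 100 = 1368 Pa
53.44 kPa × 1000 = 53440 Pa
Sum: 1949.54 + 1368 + 53440 = 56757.5 Pa
In mmHg: 56757.5 / 133.322 = 425.717 mmHg

425.7 mmHg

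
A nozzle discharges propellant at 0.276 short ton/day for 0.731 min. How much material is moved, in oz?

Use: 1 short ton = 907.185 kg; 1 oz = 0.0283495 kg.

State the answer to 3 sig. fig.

0.276 short ton/day → 0.00289795 kg/s
0.731 min → 43.86 s
m = ṁ × t = 0.00289795 × 43.86 = 0.127104 kg
In oz: 0.127104 / 0.0283495 = 4.48347 oz

4.48 oz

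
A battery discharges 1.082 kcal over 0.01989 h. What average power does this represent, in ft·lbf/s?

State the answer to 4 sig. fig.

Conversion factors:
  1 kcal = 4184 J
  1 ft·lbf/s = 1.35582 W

1.082 kcal × 4184 = 4527.09 J
0.01989 h × 3600 = 71.604 s
P = E / t = 4527.09 J / 71.604 s = 63.224 W
63.224 W ÷ (1.35582 W/ft·lbf/s) = 46.6316 ft·lbf/s

46.63 ft·lbf/s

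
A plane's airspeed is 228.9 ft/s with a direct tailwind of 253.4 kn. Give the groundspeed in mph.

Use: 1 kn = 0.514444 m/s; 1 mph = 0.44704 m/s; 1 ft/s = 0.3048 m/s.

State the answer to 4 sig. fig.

228.9 ft/s × 0.3048 = 69.7687 m/s
253.4 kn × 0.514444 = 130.36 m/s
Combined: 69.7687 + 130.36 = 200.129 m/s
In mph: 200.129 / 0.44704 = 447.676 mph

447.7 mph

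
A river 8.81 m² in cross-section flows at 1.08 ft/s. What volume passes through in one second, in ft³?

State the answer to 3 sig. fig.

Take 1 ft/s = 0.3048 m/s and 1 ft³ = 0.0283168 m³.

102 ft³

1.08 ft/s × 0.3048 → 0.329184 m/s
V = v × A × t = 0.329184 m/s × 8.81 m² × 1 s = 2.90011 m³
2.90011 m³ ÷ (0.0283168 m³/ft³) = 102.417 ft³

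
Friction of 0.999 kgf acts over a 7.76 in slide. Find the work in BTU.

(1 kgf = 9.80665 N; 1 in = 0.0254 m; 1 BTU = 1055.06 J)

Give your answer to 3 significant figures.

0.00183 BTU

0.999 kgf × 9.80665 = 9.79684 N
7.76 in × 0.0254 = 0.197104 m
W = F × d = 9.79684 N × 0.197104 m = 1.931 J
1.931 J ÷ (1055.06 J/BTU) = 0.00183023 BTU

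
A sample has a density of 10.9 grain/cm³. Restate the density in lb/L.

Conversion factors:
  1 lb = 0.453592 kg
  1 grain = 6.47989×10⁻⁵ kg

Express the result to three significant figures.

10.9 grain/cm³ × 6.47989×10⁻⁵ kg/grain ÷ 10⁻⁶ m³/cm³ = 706.308 kg/m³
706.308 kg/m³ ÷ 0.453592 kg/lb × 0.001 m³/L = 1.55714 lb/L

1.56 lb/L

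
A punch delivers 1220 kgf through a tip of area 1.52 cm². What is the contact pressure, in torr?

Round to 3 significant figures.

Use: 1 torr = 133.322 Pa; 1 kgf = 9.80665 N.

1220 kgf × 9.80665 → 11964.1 N
1.52 cm² × 0.0001 → 1.52×10⁻⁴ m²
P = F / A = 11964.1 N / 1.52×10⁻⁴ m² = 7.87112×10⁷ Pa
7.87112×10⁷ Pa ÷ (133.322 Pa/torr) = 590384 torr

5.90×10⁵ torr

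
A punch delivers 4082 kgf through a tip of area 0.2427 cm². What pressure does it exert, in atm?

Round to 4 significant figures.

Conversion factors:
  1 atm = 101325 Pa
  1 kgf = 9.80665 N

4082 kgf × 9.80665 = 40030.7 N
0.2427 cm² × 0.0001 = 2.427×10⁻⁵ m²
P = F / A = 40030.7 N / 2.427×10⁻⁵ m² = 1.64939×10⁹ Pa
1.64939×10⁹ Pa ÷ (101325 Pa/atm) = 16278.2 atm

1.628×10⁴ atm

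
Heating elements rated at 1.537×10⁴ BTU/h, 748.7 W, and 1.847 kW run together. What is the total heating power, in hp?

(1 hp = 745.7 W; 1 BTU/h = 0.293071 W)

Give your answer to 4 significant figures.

9.522 hp

1.537×10⁴ BTU/h × 0.293071 = 4504.5 W
748.7 W (already W)
1.847 kW × 1000 = 1847 W
Sum: 4504.5 + 748.7 + 1847 = 7100.2 W
In hp: 7100.2 / 745.7 = 9.52152 hp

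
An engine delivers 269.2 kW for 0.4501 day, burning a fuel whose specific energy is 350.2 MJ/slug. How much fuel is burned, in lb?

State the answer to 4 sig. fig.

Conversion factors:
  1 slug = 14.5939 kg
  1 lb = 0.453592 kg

961.8 lb

269.2 kW → 269200 W
0.4501 day → 38888.6 s
E = P × t = 269200 × 38888.6 = 1.04688×10¹⁰ J
350.2 MJ/slug → 2.39963×10⁷ J/kg
m = E / e_s = 1.04688×10¹⁰ / 2.39963×10⁷ = 436.267 kg
In lb: 436.267 / 0.453592 = 961.805 lb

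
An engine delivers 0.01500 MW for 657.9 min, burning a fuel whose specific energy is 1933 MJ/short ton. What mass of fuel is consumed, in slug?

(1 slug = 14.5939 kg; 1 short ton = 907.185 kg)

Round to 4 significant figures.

0.01500 MW → 15000 W
657.9 min → 39474 s
E = P × t = 15000 × 39474 = 5.9211×10⁸ J
1933 MJ/short ton → 2.13077×10⁶ J/kg
m = E / e_s = 5.9211×10⁸ / 2.13077×10⁶ = 277.885 kg
In slug: 277.885 / 14.5939 = 19.0412 slug

19.04 slug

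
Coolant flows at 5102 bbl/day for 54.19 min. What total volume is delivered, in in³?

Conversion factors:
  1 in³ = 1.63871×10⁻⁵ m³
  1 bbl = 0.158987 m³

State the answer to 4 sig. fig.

5102 bbl/day → 0.00938833 m³/s
54.19 min → 3251.4 s
V = Q × t = 0.00938833 × 3251.4 = 30.5252 m³
In in³: 30.5252 / 1.63871×10⁻⁵ = 1.86276×10⁶ in³

1.863×10⁶ in³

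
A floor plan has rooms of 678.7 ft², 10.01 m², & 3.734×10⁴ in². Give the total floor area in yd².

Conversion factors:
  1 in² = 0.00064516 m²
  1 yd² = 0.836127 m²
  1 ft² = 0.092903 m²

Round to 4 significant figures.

116.2 yd²

678.7 ft² × 0.092903 = 63.0533 m²
10.01 m² (already m²)
3.734×10⁴ in² × 0.00064516 = 24.0903 m²
Combined: 63.0533 + 10.01 + 24.0903 = 97.1536 m²
In yd²: 97.1536 / 0.836127 = 116.195 yd²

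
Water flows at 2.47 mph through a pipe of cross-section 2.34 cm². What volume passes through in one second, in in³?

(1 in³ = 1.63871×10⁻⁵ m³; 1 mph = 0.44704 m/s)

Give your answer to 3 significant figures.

2.47 mph × 0.44704 = 1.10419 m/s
2.34 cm² × 0.0001 = 2.34×10⁻⁴ m²
V = v × A × t = 1.10419 m/s × 2.34×10⁻⁴ m² × 1 s = 2.5838×10⁻⁴ m³
2.5838×10⁻⁴ m³ ÷ (1.63871×10⁻⁵ m³/in³) = 15.7673 in³

15.8 in³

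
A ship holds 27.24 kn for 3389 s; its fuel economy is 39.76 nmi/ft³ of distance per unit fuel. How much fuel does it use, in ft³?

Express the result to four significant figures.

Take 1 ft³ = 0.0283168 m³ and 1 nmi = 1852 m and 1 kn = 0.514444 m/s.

0.6450 ft³

27.24 kn → 14.0135 m/s
d = v × t = 14.0135 × 3389 = 47491.8 m
39.76 nmi/ft³ → 2.60042×10⁶ m/m³
V = d / (distance per unit fuel) = 47491.8 / 2.60042×10⁶ = 0.0182631 m³
In ft³: 0.0182631 / 0.0283168 = 0.644956 ft³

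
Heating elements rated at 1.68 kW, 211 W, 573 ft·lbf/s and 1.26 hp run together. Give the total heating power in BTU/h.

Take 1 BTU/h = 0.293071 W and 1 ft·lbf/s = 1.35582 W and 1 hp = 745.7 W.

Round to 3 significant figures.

1.23×10⁴ BTU/h

1.68 kW × 1000 → 1680 W
211 W (already W)
573 ft·lbf/s × 1.35582 → 776.885 W
1.26 hp × 745.7 → 939.582 W
Sum: 1680 + 211 + 776.885 + 939.582 = 3607.47 W
In BTU/h: 3607.47 / 0.293071 = 12309.2 BTU/h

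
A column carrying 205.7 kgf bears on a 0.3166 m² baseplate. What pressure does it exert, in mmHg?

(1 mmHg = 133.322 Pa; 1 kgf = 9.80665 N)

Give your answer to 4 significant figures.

47.79 mmHg

205.7 kgf × 9.80665 → 2017.23 N
P = F / A = 2017.23 N / 0.3166 m² = 6371.54 Pa
6371.54 Pa ÷ (133.322 Pa/mmHg) = 47.7906 mmHg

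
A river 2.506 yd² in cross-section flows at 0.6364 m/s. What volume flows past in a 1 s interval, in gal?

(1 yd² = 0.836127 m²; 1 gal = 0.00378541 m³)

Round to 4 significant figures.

352.3 gal

2.506 yd² × 0.836127 = 2.09533 m²
V = v × A × t = 0.6364 m/s × 2.09533 m² × 1 s = 1.33347 m³
1.33347 m³ ÷ (0.00378541 m³/gal) = 352.266 gal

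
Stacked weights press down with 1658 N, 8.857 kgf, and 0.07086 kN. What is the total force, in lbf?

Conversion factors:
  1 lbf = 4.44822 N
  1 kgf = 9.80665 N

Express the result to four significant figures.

408.2 lbf

1658 N (already N)
8.857 kgf × 9.80665 = 86.8575 N
0.07086 kN × 1000 = 70.86 N
Sum: 1658 + 86.8575 + 70.86 = 1815.72 N
In lbf: 1815.72 / 4.44822 = 408.19 lbf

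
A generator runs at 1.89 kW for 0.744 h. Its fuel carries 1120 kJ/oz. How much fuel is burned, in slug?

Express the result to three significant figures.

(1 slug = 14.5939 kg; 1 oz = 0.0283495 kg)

1.89 kW → 1890 W
0.744 h → 2678.4 s
E = P × t = 1890 × 2678.4 = 5.06218×10⁶ J
1120 kJ/oz → 3.95069×10⁷ J/kg
m = E / e_s = 5.06218×10⁶ / 3.95069×10⁷ = 0.128134 kg
In slug: 0.128134 / 14.5939 = 0.00877997 slug

0.00878 slug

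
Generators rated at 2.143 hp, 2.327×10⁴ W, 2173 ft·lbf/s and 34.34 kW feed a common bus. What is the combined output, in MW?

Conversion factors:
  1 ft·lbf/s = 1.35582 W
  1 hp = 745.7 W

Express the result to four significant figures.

0.06215 MW

2.143 hp × 745.7 = 1598.04 W
2.327×10⁴ W (already W)
2173 ft·lbf/s × 1.35582 = 2946.2 W
34.34 kW × 1000 = 34340 W
Sum: 1598.04 + 23270 + 2946.2 + 34340 = 62154.2 W
In MW: 62154.2 / 1000000 = 0.0621542 MW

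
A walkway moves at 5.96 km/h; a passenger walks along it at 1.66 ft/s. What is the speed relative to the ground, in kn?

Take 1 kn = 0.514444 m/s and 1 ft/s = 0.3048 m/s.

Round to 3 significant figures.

4.20 kn

5.96 km/h × (1/3.6) → 1.65556 m/s
1.66 ft/s × 0.3048 → 0.505968 m/s
Combined: 1.65556 + 0.505968 = 2.16153 m/s
In kn: 2.16153 / 0.514444 = 4.20168 kn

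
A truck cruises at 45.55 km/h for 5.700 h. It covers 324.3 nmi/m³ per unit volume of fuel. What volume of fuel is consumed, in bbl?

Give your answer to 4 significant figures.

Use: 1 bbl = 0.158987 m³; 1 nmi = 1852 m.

2.719 bbl

45.55 km/h → 12.6528 m/s
5.700 h → 20520 s
d = v × t = 12.6528 × 20520 = 259635 m
324.3 nmi/m³ → 600604 m/m³
V = d / (distance per unit fuel) = 259635 / 600604 = 0.43229 m³
In bbl: 0.43229 / 0.158987 = 2.71903 bbl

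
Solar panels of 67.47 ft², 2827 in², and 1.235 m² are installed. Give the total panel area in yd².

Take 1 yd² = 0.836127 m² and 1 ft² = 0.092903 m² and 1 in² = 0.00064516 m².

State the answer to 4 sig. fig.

67.47 ft² × 0.092903 = 6.26817 m²
2827 in² × 0.00064516 = 1.82387 m²
1.235 m² (already m²)
Combined: 6.26817 + 1.82387 + 1.235 = 9.32704 m²
In yd²: 9.32704 / 0.836127 = 11.1551 yd²

11.16 yd²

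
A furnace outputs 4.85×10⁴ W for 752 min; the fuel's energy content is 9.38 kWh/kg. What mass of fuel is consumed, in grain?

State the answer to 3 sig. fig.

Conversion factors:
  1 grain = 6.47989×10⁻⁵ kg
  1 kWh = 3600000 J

1.00×10⁶ grain

752 min → 45120 s
E = P × t = 48500 × 45120 = 2.18832×10⁹ J
9.38 kWh/kg → 3.3768×10⁷ J/kg
m = E / e_s = 2.18832×10⁹ / 3.3768×10⁷ = 64.8045 kg
In grain: 64.8045 / 6.47989×10⁻⁵ = 1.00009×10⁶ grain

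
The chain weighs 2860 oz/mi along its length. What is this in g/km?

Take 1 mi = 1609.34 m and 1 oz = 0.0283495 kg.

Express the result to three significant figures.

2860 oz/mi × 0.0283495 kg/oz ÷ 1609.34 m/mi = 0.0503806 kg/m
0.0503806 kg/m ÷ 0.001 kg/g × 1000 m/km = 50380.6 g/km

5.04×10⁴ g/km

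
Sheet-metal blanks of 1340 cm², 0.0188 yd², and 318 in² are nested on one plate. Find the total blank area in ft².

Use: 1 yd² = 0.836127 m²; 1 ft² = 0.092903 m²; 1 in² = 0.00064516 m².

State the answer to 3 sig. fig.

3.82 ft²

1340 cm² × 0.0001 = 0.134 m²
0.0188 yd² × 0.836127 = 0.0157192 m²
318 in² × 0.00064516 = 0.205161 m²
Combined: 0.134 + 0.0157192 + 0.205161 = 0.35488 m²
In ft²: 0.35488 / 0.092903 = 3.8199 ft²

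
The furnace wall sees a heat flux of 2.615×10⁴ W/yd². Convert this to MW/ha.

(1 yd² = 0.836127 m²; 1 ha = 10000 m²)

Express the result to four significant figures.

2.615×10⁴ W/yd² ÷ 0.836127 m²/yd² = 31275.2 W/m²
31275.2 W/m² ÷ 1000000 W/MW × 10000 m²/ha = 312.752 MW/ha

312.8 MW/ha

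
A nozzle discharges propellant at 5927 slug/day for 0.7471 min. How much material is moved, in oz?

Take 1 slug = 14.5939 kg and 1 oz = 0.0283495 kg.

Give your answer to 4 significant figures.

5927 slug/day → 1.00113 kg/s
0.7471 min → 44.826 s
m = ṁ × t = 1.00113 × 44.826 = 44.8767 kg
In oz: 44.8767 / 0.0283495 = 1582.98 oz

1583 oz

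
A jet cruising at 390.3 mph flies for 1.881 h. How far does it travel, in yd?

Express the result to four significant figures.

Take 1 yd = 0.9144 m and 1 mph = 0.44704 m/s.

1.292×10⁶ yd

390.3 mph × 0.44704 = 174.48 m/s
1.881 h × 3600 = 6771.6 s
d = v × t = 174.48 m/s × 6771.6 s = 1.18151×10⁶ m
1.18151×10⁶ m ÷ (0.9144 m/yd) = 1.29212×10⁶ yd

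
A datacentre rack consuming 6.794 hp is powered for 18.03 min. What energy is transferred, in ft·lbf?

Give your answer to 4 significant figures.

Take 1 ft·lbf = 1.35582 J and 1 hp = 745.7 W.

4.042×10⁶ ft·lbf

6.794 hp × 745.7 → 5066.29 W
18.03 min × 60 → 1081.8 s
E = P × t = 5066.29 W × 1081.8 s = 5.48071×10⁶ J
5.48071×10⁶ J ÷ (1.35582 J/ft·lbf) = 4.04236×10⁶ ft·lbf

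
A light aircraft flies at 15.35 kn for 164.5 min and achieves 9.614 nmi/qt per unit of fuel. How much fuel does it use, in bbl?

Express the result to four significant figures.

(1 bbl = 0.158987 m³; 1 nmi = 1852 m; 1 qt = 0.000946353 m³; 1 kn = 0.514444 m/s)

0.02606 bbl

15.35 kn → 7.89672 m/s
164.5 min → 9870 s
d = v × t = 7.89672 × 9870 = 77940.6 m
9.614 nmi/qt → 1.88145×10⁷ m/m³
V = d / (distance per unit fuel) = 77940.6 / 1.88145×10⁷ = 0.00414258 m³
In bbl: 0.00414258 / 0.158987 = 0.0260561 bbl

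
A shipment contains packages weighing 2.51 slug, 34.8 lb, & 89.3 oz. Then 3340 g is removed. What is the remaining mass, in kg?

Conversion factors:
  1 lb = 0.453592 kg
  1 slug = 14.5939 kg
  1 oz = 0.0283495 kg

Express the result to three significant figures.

51.6 kg

2.51 slug × 14.5939 = 36.6307 kg
34.8 lb × 0.453592 = 15.785 kg
89.3 oz × 0.0283495 = 2.53161 kg
3340 g × 0.001 = 3.34 kg
Result: 36.6307 + 15.785 + 2.53161 − 3.34 = 51.6073 kg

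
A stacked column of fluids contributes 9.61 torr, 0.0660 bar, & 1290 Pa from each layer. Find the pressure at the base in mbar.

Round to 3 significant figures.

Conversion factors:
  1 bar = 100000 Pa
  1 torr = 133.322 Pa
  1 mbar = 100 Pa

9.61 torr × 133.322 = 1281.22 Pa
0.0660 bar × 100000 = 6600 Pa
1290 Pa (already Pa)
Sum: 1281.22 + 6600 + 1290 = 9171.22 Pa
In mbar: 9171.22 / 100 = 91.7122 mbar

91.7 mbar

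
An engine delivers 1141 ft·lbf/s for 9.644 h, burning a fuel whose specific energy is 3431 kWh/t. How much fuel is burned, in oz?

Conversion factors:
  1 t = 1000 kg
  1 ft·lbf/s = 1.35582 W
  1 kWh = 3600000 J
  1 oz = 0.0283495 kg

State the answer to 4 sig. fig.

153.4 oz

1141 ft·lbf/s → 1546.99 W
9.644 h → 34718.4 s
E = P × t = 1546.99 × 34718.4 = 5.3709×10⁷ J
3431 kWh/t → 1.23516×10⁷ J/kg
m = E / e_s = 5.3709×10⁷ / 1.23516×10⁷ = 4.34834 kg
In oz: 4.34834 / 0.0283495 = 153.383 oz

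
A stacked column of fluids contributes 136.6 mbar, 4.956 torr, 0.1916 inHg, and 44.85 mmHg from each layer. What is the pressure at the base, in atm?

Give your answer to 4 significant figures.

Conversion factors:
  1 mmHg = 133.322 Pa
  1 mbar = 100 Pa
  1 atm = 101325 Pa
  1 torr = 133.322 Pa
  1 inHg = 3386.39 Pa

136.6 mbar × 100 = 13660 Pa
4.956 torr × 133.322 = 660.744 Pa
0.1916 inHg × 3386.39 = 648.832 Pa
44.85 mmHg × 133.322 = 5979.49 Pa
Combined: 13660 + 660.744 + 648.832 + 5979.49 = 20949.1 Pa
In atm: 20949.1 / 101325 = 0.206752 atm

0.2068 atm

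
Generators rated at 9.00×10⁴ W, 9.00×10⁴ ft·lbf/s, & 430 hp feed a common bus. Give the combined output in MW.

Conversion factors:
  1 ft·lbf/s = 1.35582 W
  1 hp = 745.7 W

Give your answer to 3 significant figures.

0.533 MW

9.00×10⁴ W (already W)
9.00×10⁴ ft·lbf/s × 1.35582 → 122024 W
430 hp × 745.7 → 320651 W
Total: 90000 + 122024 + 320651 = 532675 W
In MW: 532675 / 1000000 = 0.532675 MW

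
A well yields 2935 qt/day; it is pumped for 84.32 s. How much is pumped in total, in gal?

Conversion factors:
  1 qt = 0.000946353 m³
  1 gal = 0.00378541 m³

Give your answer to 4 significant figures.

2935 qt/day → 3.21475×10⁻⁵ m³/s
V = Q × t = 3.21475×10⁻⁵ × 84.32 = 0.00271068 m³
In gal: 0.00271068 / 0.00378541 = 0.716086 gal

0.7161 gal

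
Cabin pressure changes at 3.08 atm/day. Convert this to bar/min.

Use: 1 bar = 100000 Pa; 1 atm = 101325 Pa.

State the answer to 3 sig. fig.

3.08 atm/day × 101325 Pa/atm ÷ 86400 s/day = 3.61205 Pa/s
3.61205 Pa/s ÷ 100000 Pa/bar × 60 s/min = 0.00216723 bar/min

0.00217 bar/min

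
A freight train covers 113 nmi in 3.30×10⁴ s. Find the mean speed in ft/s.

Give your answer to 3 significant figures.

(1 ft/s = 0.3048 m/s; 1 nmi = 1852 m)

113 nmi × 1852 = 209276 m
v = d / t = 209276 m / 33000 s = 6.3417 m/s
6.3417 m/s ÷ (0.3048 m/s/ft/s) = 20.8061 ft/s

20.8 ft/s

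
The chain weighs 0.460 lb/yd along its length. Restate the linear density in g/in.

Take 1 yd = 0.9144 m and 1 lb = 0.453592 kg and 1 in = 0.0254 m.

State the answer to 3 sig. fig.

5.80 g/in

0.460 lb/yd × 0.453592 kg/lb ÷ 0.9144 m/yd = 0.228185 kg/m
0.228185 kg/m ÷ 0.001 kg/g × 0.0254 m/in = 5.7959 g/in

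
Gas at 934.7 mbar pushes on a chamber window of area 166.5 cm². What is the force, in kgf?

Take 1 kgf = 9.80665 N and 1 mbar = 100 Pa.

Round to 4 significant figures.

158.7 kgf

934.7 mbar × 100 → 93470 Pa
166.5 cm² × 0.0001 → 0.01665 m²
F = P × A = 93470 Pa × 0.01665 m² = 1556.28 N
1556.28 N ÷ (9.80665 N/kgf) = 158.696 kgf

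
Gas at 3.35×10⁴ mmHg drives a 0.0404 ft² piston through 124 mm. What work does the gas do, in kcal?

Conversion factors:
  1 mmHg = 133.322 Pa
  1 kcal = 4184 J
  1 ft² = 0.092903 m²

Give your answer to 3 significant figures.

0.497 kcal

3.35×10⁴ mmHg → 4.46629×10⁶ Pa
0.0404 ft² → 0.00375328 m²
F = P × A = 4.46629×10⁶ × 0.00375328 = 16763.2 N
124 mm → 0.124 m
W = F × d = 16763.2 × 0.124 = 2078.64 J
In kcal: 2078.64 / 4184 = 0.496807 kcal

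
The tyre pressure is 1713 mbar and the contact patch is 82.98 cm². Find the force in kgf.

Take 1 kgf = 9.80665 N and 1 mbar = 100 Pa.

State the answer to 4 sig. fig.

1713 mbar × 100 = 171300 Pa
82.98 cm² × 0.0001 = 0.008298 m²
F = P × A = 171300 Pa × 0.008298 m² = 1421.45 N
1421.45 N ÷ (9.80665 N/kgf) = 144.948 kgf

144.9 kgf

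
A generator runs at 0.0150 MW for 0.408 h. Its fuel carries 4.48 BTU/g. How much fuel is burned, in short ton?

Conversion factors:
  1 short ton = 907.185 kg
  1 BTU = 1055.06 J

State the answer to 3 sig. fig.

0.00514 short ton

0.0150 MW → 15000 W
0.408 h → 1468.8 s
E = P × t = 15000 × 1468.8 = 2.2032×10⁷ J
4.48 BTU/g → 4.72667×10⁶ J/kg
m = E / e_s = 2.2032×10⁷ / 4.72667×10⁶ = 4.66121 kg
In short ton: 4.66121 / 907.185 = 0.0051381 short ton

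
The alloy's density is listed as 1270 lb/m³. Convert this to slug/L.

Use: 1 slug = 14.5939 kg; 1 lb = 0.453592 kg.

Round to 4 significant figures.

0.03947 slug/L

1270 lb/m³ × 0.453592 kg/lb = 576.062 kg/m³
576.062 kg/m³ ÷ 14.5939 kg/slug × 0.001 m³/L = 0.0394728 slug/L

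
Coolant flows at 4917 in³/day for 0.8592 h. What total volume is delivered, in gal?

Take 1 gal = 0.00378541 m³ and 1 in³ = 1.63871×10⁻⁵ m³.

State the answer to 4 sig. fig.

4917 in³/day → 9.32585×10⁻⁷ m³/s
0.8592 h → 3093.12 s
V = Q × t = 9.32585×10⁻⁷ × 3093.12 = 0.0028846 m³
In gal: 0.0028846 / 0.00378541 = 0.762031 gal

0.7620 gal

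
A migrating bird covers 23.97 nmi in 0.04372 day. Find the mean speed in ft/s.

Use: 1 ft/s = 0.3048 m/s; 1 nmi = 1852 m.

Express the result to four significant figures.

23.97 nmi × 1852 → 44392.4 m
0.04372 day × 86400 → 3777.41 s
v = d / t = 44392.4 m / 3777.41 s = 11.7521 m/s
11.7521 m/s ÷ (0.3048 m/s/ft/s) = 38.5568 ft/s

38.56 ft/s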